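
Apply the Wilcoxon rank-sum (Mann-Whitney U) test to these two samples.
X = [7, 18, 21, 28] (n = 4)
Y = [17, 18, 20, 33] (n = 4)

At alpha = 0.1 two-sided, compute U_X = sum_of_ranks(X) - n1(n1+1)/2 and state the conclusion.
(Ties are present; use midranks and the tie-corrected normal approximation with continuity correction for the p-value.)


Step 1: Combine and sort all 8 observations; assign midranks.
sorted (value, group): (7,X), (17,Y), (18,X), (18,Y), (20,Y), (21,X), (28,X), (33,Y)
ranks: 7->1, 17->2, 18->3.5, 18->3.5, 20->5, 21->6, 28->7, 33->8
Step 2: Rank sum for X: R1 = 1 + 3.5 + 6 + 7 = 17.5.
Step 3: U_X = R1 - n1(n1+1)/2 = 17.5 - 4*5/2 = 17.5 - 10 = 7.5.
       U_Y = n1*n2 - U_X = 16 - 7.5 = 8.5.
Step 4: Ties are present, so use the tie-corrected normal approximation (with continuity correction) for the p-value.
Step 5: p-value = 1.000000; compare to alpha = 0.1. fail to reject H0.

U_X = 7.5, p = 1.000000, fail to reject H0 at alpha = 0.1.


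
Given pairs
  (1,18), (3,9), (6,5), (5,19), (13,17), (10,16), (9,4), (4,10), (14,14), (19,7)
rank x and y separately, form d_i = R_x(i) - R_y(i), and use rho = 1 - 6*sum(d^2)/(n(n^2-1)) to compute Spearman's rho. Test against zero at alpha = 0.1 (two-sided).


Step 1: Rank x and y separately (midranks; no ties here).
rank(x): 1->1, 3->2, 6->5, 5->4, 13->8, 10->7, 9->6, 4->3, 14->9, 19->10
rank(y): 18->9, 9->4, 5->2, 19->10, 17->8, 16->7, 4->1, 10->5, 14->6, 7->3
Step 2: d_i = R_x(i) - R_y(i); compute d_i^2.
  (1-9)^2=64, (2-4)^2=4, (5-2)^2=9, (4-10)^2=36, (8-8)^2=0, (7-7)^2=0, (6-1)^2=25, (3-5)^2=4, (9-6)^2=9, (10-3)^2=49
sum(d^2) = 200.
Step 3: rho = 1 - 6*200 / (10*(10^2 - 1)) = 1 - 1200/990 = -0.212121.
Step 4: Under H0, t = rho * sqrt((n-2)/(1-rho^2)) = -0.6139 ~ t(8).
Step 5: Two-sided p-value from the t-distribution with 8 df = 0.556306.
Step 6: alpha = 0.1. fail to reject H0.

rho = -0.2121, p = 0.556306, fail to reject H0 at alpha = 0.1.


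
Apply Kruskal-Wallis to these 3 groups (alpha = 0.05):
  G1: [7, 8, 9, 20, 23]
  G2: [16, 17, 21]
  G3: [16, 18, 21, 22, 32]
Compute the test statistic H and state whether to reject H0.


Step 1: Combine all N = 13 observations and assign midranks.
sorted (value, group, rank): (7,G1,1), (8,G1,2), (9,G1,3), (16,G2,4.5), (16,G3,4.5), (17,G2,6), (18,G3,7), (20,G1,8), (21,G2,9.5), (21,G3,9.5), (22,G3,11), (23,G1,12), (32,G3,13)
Step 2: Sum ranks within each group.
R_1 = 26 (n_1 = 5)
R_2 = 20 (n_2 = 3)
R_3 = 45 (n_3 = 5)
Step 3: H = 12/(N(N+1)) * sum(R_i^2/n_i) - 3(N+1)
     = 12/(13*14) * (26^2/5 + 20^2/3 + 45^2/5) - 3*14
     = 0.065934 * 673.533 - 42
     = 2.408791.
Step 4: Ties present; correction factor C = 1 - 12/(13^3 - 13) = 0.994505. Corrected H = 2.408791 / 0.994505 = 2.422099.
Step 5: Under H0, H ~ chi^2(2); p-value = 0.297884.
Step 6: alpha = 0.05. fail to reject H0.

H = 2.4221, df = 2, p = 0.297884, fail to reject H0.


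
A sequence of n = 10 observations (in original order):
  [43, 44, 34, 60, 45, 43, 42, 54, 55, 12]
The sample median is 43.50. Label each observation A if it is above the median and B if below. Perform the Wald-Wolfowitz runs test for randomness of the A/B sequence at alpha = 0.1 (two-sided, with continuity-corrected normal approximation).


Step 1: Compute median = 43.50; label A = above, B = below.
Labels in order: BABAABBAAB  (n_A = 5, n_B = 5)
Step 2: Count runs R = 7.
Step 3: Under H0 (random ordering), E[R] = 2*n_A*n_B/(n_A+n_B) + 1 = 2*5*5/10 + 1 = 6.0000.
        Var[R] = 2*n_A*n_B*(2*n_A*n_B - n_A - n_B) / ((n_A+n_B)^2 * (n_A+n_B-1)) = 2000/900 = 2.2222.
        SD[R] = 1.4907.
Step 4: Continuity-corrected z = (R - 0.5 - E[R]) / SD[R] = (7 - 0.5 - 6.0000) / 1.4907 = 0.3354.
Step 5: Two-sided p-value via normal approximation = 2*(1 - Phi(|z|)) = 0.737316.
Step 6: alpha = 0.1. fail to reject H0.

R = 7, z = 0.3354, p = 0.737316, fail to reject H0.


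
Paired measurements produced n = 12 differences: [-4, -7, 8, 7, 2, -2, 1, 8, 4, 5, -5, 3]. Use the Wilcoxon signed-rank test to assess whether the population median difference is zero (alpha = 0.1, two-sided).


Step 1: Drop any zero differences (none here) and take |d_i|.
|d| = [4, 7, 8, 7, 2, 2, 1, 8, 4, 5, 5, 3]
Step 2: Midrank |d_i| (ties get averaged ranks).
ranks: |4|->5.5, |7|->9.5, |8|->11.5, |7|->9.5, |2|->2.5, |2|->2.5, |1|->1, |8|->11.5, |4|->5.5, |5|->7.5, |5|->7.5, |3|->4
Step 3: Attach original signs; sum ranks with positive sign and with negative sign.
W+ = 11.5 + 9.5 + 2.5 + 1 + 11.5 + 5.5 + 7.5 + 4 = 53
W- = 5.5 + 9.5 + 2.5 + 7.5 = 25
(Check: W+ + W- = 78 should equal n(n+1)/2 = 78.)
Step 4: Test statistic W = min(W+, W-) = 25.
Step 5: Ties in |d|, so use the tie-corrected normal approximation.
        E[W] = n(n+1)/4 = 12*13/4 = 39.
        Tie groups: |d|=2 (t=2), |d|=4 (t=2), |d|=5 (t=2), |d|=7 (t=2), |d|=8 (t=2); sum(t^3 - t) = 30.
        Var[W] = n(n+1)(2n+1)/24 - sum(t^3-t)/48 = 3900/24 - 30/48 = 161.875.
        z = (W - E[W]) / sqrt(Var[W]) = (25 - 39) / 12.7230 = -1.1004.
        Two-sided p = 2*Phi(z) = 0.271172.
Step 6: alpha = 0.1. fail to reject H0.

W+ = 53, W- = 25, W = min = 25, p = 0.271172, fail to reject H0.


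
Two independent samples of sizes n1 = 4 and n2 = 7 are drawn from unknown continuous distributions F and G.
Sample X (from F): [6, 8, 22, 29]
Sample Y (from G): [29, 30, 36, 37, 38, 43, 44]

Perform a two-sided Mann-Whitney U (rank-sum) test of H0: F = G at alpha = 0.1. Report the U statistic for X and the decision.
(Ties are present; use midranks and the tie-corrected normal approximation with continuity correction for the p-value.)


Step 1: Combine and sort all 11 observations; assign midranks.
sorted (value, group): (6,X), (8,X), (22,X), (29,X), (29,Y), (30,Y), (36,Y), (37,Y), (38,Y), (43,Y), (44,Y)
ranks: 6->1, 8->2, 22->3, 29->4.5, 29->4.5, 30->6, 36->7, 37->8, 38->9, 43->10, 44->11
Step 2: Rank sum for X: R1 = 1 + 2 + 3 + 4.5 = 10.5.
Step 3: U_X = R1 - n1(n1+1)/2 = 10.5 - 4*5/2 = 10.5 - 10 = 0.5.
       U_Y = n1*n2 - U_X = 28 - 0.5 = 27.5.
Step 4: Ties are present, so use the tie-corrected normal approximation (with continuity correction) for the p-value.
Step 5: p-value = 0.013802; compare to alpha = 0.1. reject H0.

U_X = 0.5, p = 0.013802, reject H0 at alpha = 0.1.


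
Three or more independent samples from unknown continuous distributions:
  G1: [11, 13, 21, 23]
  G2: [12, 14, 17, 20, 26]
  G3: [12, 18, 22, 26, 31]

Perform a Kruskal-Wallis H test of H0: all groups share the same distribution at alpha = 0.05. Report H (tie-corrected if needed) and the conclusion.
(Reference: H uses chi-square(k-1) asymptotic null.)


Step 1: Combine all N = 14 observations and assign midranks.
sorted (value, group, rank): (11,G1,1), (12,G2,2.5), (12,G3,2.5), (13,G1,4), (14,G2,5), (17,G2,6), (18,G3,7), (20,G2,8), (21,G1,9), (22,G3,10), (23,G1,11), (26,G2,12.5), (26,G3,12.5), (31,G3,14)
Step 2: Sum ranks within each group.
R_1 = 25 (n_1 = 4)
R_2 = 34 (n_2 = 5)
R_3 = 46 (n_3 = 5)
Step 3: H = 12/(N(N+1)) * sum(R_i^2/n_i) - 3(N+1)
     = 12/(14*15) * (25^2/4 + 34^2/5 + 46^2/5) - 3*15
     = 0.057143 * 810.65 - 45
     = 1.322857.
Step 4: Ties present; correction factor C = 1 - 12/(14^3 - 14) = 0.995604. Corrected H = 1.322857 / 0.995604 = 1.328698.
Step 5: Under H0, H ~ chi^2(2); p-value = 0.514609.
Step 6: alpha = 0.05. fail to reject H0.

H = 1.3287, df = 2, p = 0.514609, fail to reject H0.


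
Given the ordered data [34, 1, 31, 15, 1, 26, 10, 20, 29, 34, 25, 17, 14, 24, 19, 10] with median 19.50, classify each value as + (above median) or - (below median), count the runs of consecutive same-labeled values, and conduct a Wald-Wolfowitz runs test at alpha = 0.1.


Step 1: Compute median = 19.50; label A = above, B = below.
Labels in order: ABABBABAAAABBABB  (n_A = 8, n_B = 8)
Step 2: Count runs R = 10.
Step 3: Under H0 (random ordering), E[R] = 2*n_A*n_B/(n_A+n_B) + 1 = 2*8*8/16 + 1 = 9.0000.
        Var[R] = 2*n_A*n_B*(2*n_A*n_B - n_A - n_B) / ((n_A+n_B)^2 * (n_A+n_B-1)) = 14336/3840 = 3.7333.
        SD[R] = 1.9322.
Step 4: Continuity-corrected z = (R - 0.5 - E[R]) / SD[R] = (10 - 0.5 - 9.0000) / 1.9322 = 0.2588.
Step 5: Two-sided p-value via normal approximation = 2*(1 - Phi(|z|)) = 0.795809.
Step 6: alpha = 0.1. fail to reject H0.

R = 10, z = 0.2588, p = 0.795809, fail to reject H0.


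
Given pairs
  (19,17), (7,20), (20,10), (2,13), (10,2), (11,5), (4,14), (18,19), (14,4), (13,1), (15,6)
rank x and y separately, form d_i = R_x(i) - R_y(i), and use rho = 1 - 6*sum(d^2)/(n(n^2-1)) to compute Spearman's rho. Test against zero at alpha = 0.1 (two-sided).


Step 1: Rank x and y separately (midranks; no ties here).
rank(x): 19->10, 7->3, 20->11, 2->1, 10->4, 11->5, 4->2, 18->9, 14->7, 13->6, 15->8
rank(y): 17->9, 20->11, 10->6, 13->7, 2->2, 5->4, 14->8, 19->10, 4->3, 1->1, 6->5
Step 2: d_i = R_x(i) - R_y(i); compute d_i^2.
  (10-9)^2=1, (3-11)^2=64, (11-6)^2=25, (1-7)^2=36, (4-2)^2=4, (5-4)^2=1, (2-8)^2=36, (9-10)^2=1, (7-3)^2=16, (6-1)^2=25, (8-5)^2=9
sum(d^2) = 218.
Step 3: rho = 1 - 6*218 / (11*(11^2 - 1)) = 1 - 1308/1320 = 0.009091.
Step 4: Under H0, t = rho * sqrt((n-2)/(1-rho^2)) = 0.0273 ~ t(9).
Step 5: Two-sided p-value from the t-distribution with 9 df = 0.978837.
Step 6: alpha = 0.1. fail to reject H0.

rho = 0.0091, p = 0.978837, fail to reject H0 at alpha = 0.1.


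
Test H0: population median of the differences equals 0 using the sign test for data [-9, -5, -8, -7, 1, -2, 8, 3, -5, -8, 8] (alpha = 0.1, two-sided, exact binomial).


Step 1: Discard zero differences. Original n = 11; n_eff = number of nonzero differences = 11.
Nonzero differences (with sign): -9, -5, -8, -7, +1, -2, +8, +3, -5, -8, +8
Step 2: Count signs: positive = 4, negative = 7.
Step 3: Under H0: P(positive) = 0.5, so the number of positives S ~ Bin(11, 0.5).
Step 4: Two-sided exact p-value = sum of Bin(11,0.5) probabilities at or below the observed probability = 0.548828.
Step 5: alpha = 0.1. fail to reject H0.

n_eff = 11, pos = 4, neg = 7, p = 0.548828, fail to reject H0.


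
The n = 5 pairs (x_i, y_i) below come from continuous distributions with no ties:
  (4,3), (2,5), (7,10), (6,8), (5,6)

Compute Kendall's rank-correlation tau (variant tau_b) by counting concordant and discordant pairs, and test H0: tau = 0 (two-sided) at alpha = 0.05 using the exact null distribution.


Step 1: Enumerate the 10 unordered pairs (i,j) with i<j and classify each by sign(x_j-x_i) * sign(y_j-y_i).
  (1,2):dx=-2,dy=+2->D; (1,3):dx=+3,dy=+7->C; (1,4):dx=+2,dy=+5->C; (1,5):dx=+1,dy=+3->C
  (2,3):dx=+5,dy=+5->C; (2,4):dx=+4,dy=+3->C; (2,5):dx=+3,dy=+1->C; (3,4):dx=-1,dy=-2->C
  (3,5):dx=-2,dy=-4->C; (4,5):dx=-1,dy=-2->C
Step 2: C = 9, D = 1, total pairs = 10.
Step 3: tau = (C - D)/(n(n-1)/2) = (9 - 1)/10 = 0.800000.
Step 4: Exact two-sided p-value (enumerate n! = 120 permutations of y under H0): p = 0.083333.
Step 5: alpha = 0.05. fail to reject H0.

tau_b = 0.8000 (C=9, D=1), p = 0.083333, fail to reject H0.


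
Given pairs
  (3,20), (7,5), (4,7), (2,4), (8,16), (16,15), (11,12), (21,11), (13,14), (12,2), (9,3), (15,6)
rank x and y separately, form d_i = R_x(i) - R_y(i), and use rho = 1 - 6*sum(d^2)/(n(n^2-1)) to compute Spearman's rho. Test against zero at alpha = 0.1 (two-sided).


Step 1: Rank x and y separately (midranks; no ties here).
rank(x): 3->2, 7->4, 4->3, 2->1, 8->5, 16->11, 11->7, 21->12, 13->9, 12->8, 9->6, 15->10
rank(y): 20->12, 5->4, 7->6, 4->3, 16->11, 15->10, 12->8, 11->7, 14->9, 2->1, 3->2, 6->5
Step 2: d_i = R_x(i) - R_y(i); compute d_i^2.
  (2-12)^2=100, (4-4)^2=0, (3-6)^2=9, (1-3)^2=4, (5-11)^2=36, (11-10)^2=1, (7-8)^2=1, (12-7)^2=25, (9-9)^2=0, (8-1)^2=49, (6-2)^2=16, (10-5)^2=25
sum(d^2) = 266.
Step 3: rho = 1 - 6*266 / (12*(12^2 - 1)) = 1 - 1596/1716 = 0.069930.
Step 4: Under H0, t = rho * sqrt((n-2)/(1-rho^2)) = 0.2217 ~ t(10).
Step 5: Two-sided p-value from the t-distribution with 10 df = 0.829024.
Step 6: alpha = 0.1. fail to reject H0.

rho = 0.0699, p = 0.829024, fail to reject H0 at alpha = 0.1.


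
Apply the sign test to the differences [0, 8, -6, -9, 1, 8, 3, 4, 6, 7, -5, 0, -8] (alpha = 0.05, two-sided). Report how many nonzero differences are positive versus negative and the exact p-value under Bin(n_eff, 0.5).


Step 1: Discard zero differences. Original n = 13; n_eff = number of nonzero differences = 11.
Nonzero differences (with sign): +8, -6, -9, +1, +8, +3, +4, +6, +7, -5, -8
Step 2: Count signs: positive = 7, negative = 4.
Step 3: Under H0: P(positive) = 0.5, so the number of positives S ~ Bin(11, 0.5).
Step 4: Two-sided exact p-value = sum of Bin(11,0.5) probabilities at or below the observed probability = 0.548828.
Step 5: alpha = 0.05. fail to reject H0.

n_eff = 11, pos = 7, neg = 4, p = 0.548828, fail to reject H0.


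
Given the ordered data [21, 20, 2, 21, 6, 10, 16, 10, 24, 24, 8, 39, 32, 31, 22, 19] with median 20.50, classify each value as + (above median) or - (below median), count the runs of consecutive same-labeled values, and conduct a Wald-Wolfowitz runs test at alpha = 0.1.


Step 1: Compute median = 20.50; label A = above, B = below.
Labels in order: ABBABBBBAABAAAAB  (n_A = 8, n_B = 8)
Step 2: Count runs R = 8.
Step 3: Under H0 (random ordering), E[R] = 2*n_A*n_B/(n_A+n_B) + 1 = 2*8*8/16 + 1 = 9.0000.
        Var[R] = 2*n_A*n_B*(2*n_A*n_B - n_A - n_B) / ((n_A+n_B)^2 * (n_A+n_B-1)) = 14336/3840 = 3.7333.
        SD[R] = 1.9322.
Step 4: Continuity-corrected z = (R + 0.5 - E[R]) / SD[R] = (8 + 0.5 - 9.0000) / 1.9322 = -0.2588.
Step 5: Two-sided p-value via normal approximation = 2*(1 - Phi(|z|)) = 0.795809.
Step 6: alpha = 0.1. fail to reject H0.

R = 8, z = -0.2588, p = 0.795809, fail to reject H0.


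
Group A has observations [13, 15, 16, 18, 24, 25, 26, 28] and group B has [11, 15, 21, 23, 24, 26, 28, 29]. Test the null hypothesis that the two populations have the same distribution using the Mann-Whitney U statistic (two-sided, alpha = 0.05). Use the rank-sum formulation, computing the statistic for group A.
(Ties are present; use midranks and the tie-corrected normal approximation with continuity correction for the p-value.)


Step 1: Combine and sort all 16 observations; assign midranks.
sorted (value, group): (11,Y), (13,X), (15,X), (15,Y), (16,X), (18,X), (21,Y), (23,Y), (24,X), (24,Y), (25,X), (26,X), (26,Y), (28,X), (28,Y), (29,Y)
ranks: 11->1, 13->2, 15->3.5, 15->3.5, 16->5, 18->6, 21->7, 23->8, 24->9.5, 24->9.5, 25->11, 26->12.5, 26->12.5, 28->14.5, 28->14.5, 29->16
Step 2: Rank sum for X: R1 = 2 + 3.5 + 5 + 6 + 9.5 + 11 + 12.5 + 14.5 = 64.
Step 3: U_X = R1 - n1(n1+1)/2 = 64 - 8*9/2 = 64 - 36 = 28.
       U_Y = n1*n2 - U_X = 64 - 28 = 36.
Step 4: Ties are present, so use the tie-corrected normal approximation (with continuity correction) for the p-value.
Step 5: p-value = 0.712382; compare to alpha = 0.05. fail to reject H0.

U_X = 28, p = 0.712382, fail to reject H0 at alpha = 0.05.


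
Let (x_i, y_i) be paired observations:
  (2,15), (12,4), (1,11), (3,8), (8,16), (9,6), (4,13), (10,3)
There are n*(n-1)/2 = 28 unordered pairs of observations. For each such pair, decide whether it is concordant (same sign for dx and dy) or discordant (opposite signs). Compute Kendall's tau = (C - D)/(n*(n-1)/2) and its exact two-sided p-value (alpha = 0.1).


Step 1: Enumerate the 28 unordered pairs (i,j) with i<j and classify each by sign(x_j-x_i) * sign(y_j-y_i).
  (1,2):dx=+10,dy=-11->D; (1,3):dx=-1,dy=-4->C; (1,4):dx=+1,dy=-7->D; (1,5):dx=+6,dy=+1->C
  (1,6):dx=+7,dy=-9->D; (1,7):dx=+2,dy=-2->D; (1,8):dx=+8,dy=-12->D; (2,3):dx=-11,dy=+7->D
  (2,4):dx=-9,dy=+4->D; (2,5):dx=-4,dy=+12->D; (2,6):dx=-3,dy=+2->D; (2,7):dx=-8,dy=+9->D
  (2,8):dx=-2,dy=-1->C; (3,4):dx=+2,dy=-3->D; (3,5):dx=+7,dy=+5->C; (3,6):dx=+8,dy=-5->D
  (3,7):dx=+3,dy=+2->C; (3,8):dx=+9,dy=-8->D; (4,5):dx=+5,dy=+8->C; (4,6):dx=+6,dy=-2->D
  (4,7):dx=+1,dy=+5->C; (4,8):dx=+7,dy=-5->D; (5,6):dx=+1,dy=-10->D; (5,7):dx=-4,dy=-3->C
  (5,8):dx=+2,dy=-13->D; (6,7):dx=-5,dy=+7->D; (6,8):dx=+1,dy=-3->D; (7,8):dx=+6,dy=-10->D
Step 2: C = 8, D = 20, total pairs = 28.
Step 3: tau = (C - D)/(n(n-1)/2) = (8 - 20)/28 = -0.428571.
Step 4: Exact two-sided p-value (enumerate n! = 40320 permutations of y under H0): p = 0.178869.
Step 5: alpha = 0.1. fail to reject H0.

tau_b = -0.4286 (C=8, D=20), p = 0.178869, fail to reject H0.


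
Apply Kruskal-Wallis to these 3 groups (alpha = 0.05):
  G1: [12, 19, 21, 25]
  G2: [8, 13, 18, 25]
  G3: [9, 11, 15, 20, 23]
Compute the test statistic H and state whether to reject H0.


Step 1: Combine all N = 13 observations and assign midranks.
sorted (value, group, rank): (8,G2,1), (9,G3,2), (11,G3,3), (12,G1,4), (13,G2,5), (15,G3,6), (18,G2,7), (19,G1,8), (20,G3,9), (21,G1,10), (23,G3,11), (25,G1,12.5), (25,G2,12.5)
Step 2: Sum ranks within each group.
R_1 = 34.5 (n_1 = 4)
R_2 = 25.5 (n_2 = 4)
R_3 = 31 (n_3 = 5)
Step 3: H = 12/(N(N+1)) * sum(R_i^2/n_i) - 3(N+1)
     = 12/(13*14) * (34.5^2/4 + 25.5^2/4 + 31^2/5) - 3*14
     = 0.065934 * 652.325 - 42
     = 1.010440.
Step 4: Ties present; correction factor C = 1 - 6/(13^3 - 13) = 0.997253. Corrected H = 1.010440 / 0.997253 = 1.013223.
Step 5: Under H0, H ~ chi^2(2); p-value = 0.602534.
Step 6: alpha = 0.05. fail to reject H0.

H = 1.0132, df = 2, p = 0.602534, fail to reject H0.


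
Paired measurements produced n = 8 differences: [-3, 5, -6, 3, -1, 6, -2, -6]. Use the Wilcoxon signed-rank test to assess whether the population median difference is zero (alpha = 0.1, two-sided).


Step 1: Drop any zero differences (none here) and take |d_i|.
|d| = [3, 5, 6, 3, 1, 6, 2, 6]
Step 2: Midrank |d_i| (ties get averaged ranks).
ranks: |3|->3.5, |5|->5, |6|->7, |3|->3.5, |1|->1, |6|->7, |2|->2, |6|->7
Step 3: Attach original signs; sum ranks with positive sign and with negative sign.
W+ = 5 + 3.5 + 7 = 15.5
W- = 3.5 + 7 + 1 + 2 + 7 = 20.5
(Check: W+ + W- = 36 should equal n(n+1)/2 = 36.)
Step 4: Test statistic W = min(W+, W-) = 15.5.
Step 5: Ties in |d|, so use the tie-corrected normal approximation.
        E[W] = n(n+1)/4 = 8*9/4 = 18.
        Tie groups: |d|=3 (t=2), |d|=6 (t=3); sum(t^3 - t) = 30.
        Var[W] = n(n+1)(2n+1)/24 - sum(t^3-t)/48 = 1224/24 - 30/48 = 50.375.
        z = (W - E[W]) / sqrt(Var[W]) = (15.5 - 18) / 7.0975 = -0.3522.
        Two-sided p = 2*Phi(z) = 0.724662.
Step 6: alpha = 0.1. fail to reject H0.

W+ = 15.5, W- = 20.5, W = min = 15.5, p = 0.724662, fail to reject H0.


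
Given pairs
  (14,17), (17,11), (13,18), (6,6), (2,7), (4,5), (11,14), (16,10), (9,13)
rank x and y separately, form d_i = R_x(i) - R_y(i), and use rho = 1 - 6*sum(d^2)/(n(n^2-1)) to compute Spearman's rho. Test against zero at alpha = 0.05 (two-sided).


Step 1: Rank x and y separately (midranks; no ties here).
rank(x): 14->7, 17->9, 13->6, 6->3, 2->1, 4->2, 11->5, 16->8, 9->4
rank(y): 17->8, 11->5, 18->9, 6->2, 7->3, 5->1, 14->7, 10->4, 13->6
Step 2: d_i = R_x(i) - R_y(i); compute d_i^2.
  (7-8)^2=1, (9-5)^2=16, (6-9)^2=9, (3-2)^2=1, (1-3)^2=4, (2-1)^2=1, (5-7)^2=4, (8-4)^2=16, (4-6)^2=4
sum(d^2) = 56.
Step 3: rho = 1 - 6*56 / (9*(9^2 - 1)) = 1 - 336/720 = 0.533333.
Step 4: Under H0, t = rho * sqrt((n-2)/(1-rho^2)) = 1.6681 ~ t(7).
Step 5: Two-sided p-value from the t-distribution with 7 df = 0.139227.
Step 6: alpha = 0.05. fail to reject H0.

rho = 0.5333, p = 0.139227, fail to reject H0 at alpha = 0.05.


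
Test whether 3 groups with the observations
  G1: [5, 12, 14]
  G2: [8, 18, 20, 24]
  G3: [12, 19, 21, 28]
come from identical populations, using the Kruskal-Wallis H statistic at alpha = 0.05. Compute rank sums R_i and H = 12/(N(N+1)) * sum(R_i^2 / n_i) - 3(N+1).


Step 1: Combine all N = 11 observations and assign midranks.
sorted (value, group, rank): (5,G1,1), (8,G2,2), (12,G1,3.5), (12,G3,3.5), (14,G1,5), (18,G2,6), (19,G3,7), (20,G2,8), (21,G3,9), (24,G2,10), (28,G3,11)
Step 2: Sum ranks within each group.
R_1 = 9.5 (n_1 = 3)
R_2 = 26 (n_2 = 4)
R_3 = 30.5 (n_3 = 4)
Step 3: H = 12/(N(N+1)) * sum(R_i^2/n_i) - 3(N+1)
     = 12/(11*12) * (9.5^2/3 + 26^2/4 + 30.5^2/4) - 3*12
     = 0.090909 * 431.646 - 36
     = 3.240530.
Step 4: Ties present; correction factor C = 1 - 6/(11^3 - 11) = 0.995455. Corrected H = 3.240530 / 0.995455 = 3.255327.
Step 5: Under H0, H ~ chi^2(2); p-value = 0.196388.
Step 6: alpha = 0.05. fail to reject H0.

H = 3.2553, df = 2, p = 0.196388, fail to reject H0.


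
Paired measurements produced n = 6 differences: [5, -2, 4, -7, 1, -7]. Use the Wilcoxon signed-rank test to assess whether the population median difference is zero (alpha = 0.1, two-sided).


Step 1: Drop any zero differences (none here) and take |d_i|.
|d| = [5, 2, 4, 7, 1, 7]
Step 2: Midrank |d_i| (ties get averaged ranks).
ranks: |5|->4, |2|->2, |4|->3, |7|->5.5, |1|->1, |7|->5.5
Step 3: Attach original signs; sum ranks with positive sign and with negative sign.
W+ = 4 + 3 + 1 = 8
W- = 2 + 5.5 + 5.5 = 13
(Check: W+ + W- = 21 should equal n(n+1)/2 = 21.)
Step 4: Test statistic W = min(W+, W-) = 8.
Step 5: Ties in |d|, so use the tie-corrected normal approximation.
        E[W] = n(n+1)/4 = 6*7/4 = 10.5.
        Tie groups: |d|=7 (t=2); sum(t^3 - t) = 6.
        Var[W] = n(n+1)(2n+1)/24 - sum(t^3-t)/48 = 546/24 - 6/48 = 22.625.
        z = (W - E[W]) / sqrt(Var[W]) = (8 - 10.5) / 4.7566 = -0.5256.
        Two-sided p = 2*Phi(z) = 0.599174.
Step 6: alpha = 0.1. fail to reject H0.

W+ = 8, W- = 13, W = min = 8, p = 0.599174, fail to reject H0.


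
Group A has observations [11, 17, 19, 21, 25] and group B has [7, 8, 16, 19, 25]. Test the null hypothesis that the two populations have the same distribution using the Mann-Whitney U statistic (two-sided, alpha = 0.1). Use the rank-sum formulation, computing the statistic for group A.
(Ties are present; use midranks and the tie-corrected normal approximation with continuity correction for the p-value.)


Step 1: Combine and sort all 10 observations; assign midranks.
sorted (value, group): (7,Y), (8,Y), (11,X), (16,Y), (17,X), (19,X), (19,Y), (21,X), (25,X), (25,Y)
ranks: 7->1, 8->2, 11->3, 16->4, 17->5, 19->6.5, 19->6.5, 21->8, 25->9.5, 25->9.5
Step 2: Rank sum for X: R1 = 3 + 5 + 6.5 + 8 + 9.5 = 32.
Step 3: U_X = R1 - n1(n1+1)/2 = 32 - 5*6/2 = 32 - 15 = 17.
       U_Y = n1*n2 - U_X = 25 - 17 = 8.
Step 4: Ties are present, so use the tie-corrected normal approximation (with continuity correction) for the p-value.
Step 5: p-value = 0.400525; compare to alpha = 0.1. fail to reject H0.

U_X = 17, p = 0.400525, fail to reject H0 at alpha = 0.1.


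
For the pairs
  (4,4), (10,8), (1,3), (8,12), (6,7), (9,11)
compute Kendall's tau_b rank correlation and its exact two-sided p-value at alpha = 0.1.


Step 1: Enumerate the 15 unordered pairs (i,j) with i<j and classify each by sign(x_j-x_i) * sign(y_j-y_i).
  (1,2):dx=+6,dy=+4->C; (1,3):dx=-3,dy=-1->C; (1,4):dx=+4,dy=+8->C; (1,5):dx=+2,dy=+3->C
  (1,6):dx=+5,dy=+7->C; (2,3):dx=-9,dy=-5->C; (2,4):dx=-2,dy=+4->D; (2,5):dx=-4,dy=-1->C
  (2,6):dx=-1,dy=+3->D; (3,4):dx=+7,dy=+9->C; (3,5):dx=+5,dy=+4->C; (3,6):dx=+8,dy=+8->C
  (4,5):dx=-2,dy=-5->C; (4,6):dx=+1,dy=-1->D; (5,6):dx=+3,dy=+4->C
Step 2: C = 12, D = 3, total pairs = 15.
Step 3: tau = (C - D)/(n(n-1)/2) = (12 - 3)/15 = 0.600000.
Step 4: Exact two-sided p-value (enumerate n! = 720 permutations of y under H0): p = 0.136111.
Step 5: alpha = 0.1. fail to reject H0.

tau_b = 0.6000 (C=12, D=3), p = 0.136111, fail to reject H0.


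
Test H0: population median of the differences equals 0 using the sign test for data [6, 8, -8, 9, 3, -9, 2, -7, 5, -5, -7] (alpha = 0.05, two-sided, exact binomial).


Step 1: Discard zero differences. Original n = 11; n_eff = number of nonzero differences = 11.
Nonzero differences (with sign): +6, +8, -8, +9, +3, -9, +2, -7, +5, -5, -7
Step 2: Count signs: positive = 6, negative = 5.
Step 3: Under H0: P(positive) = 0.5, so the number of positives S ~ Bin(11, 0.5).
Step 4: Two-sided exact p-value = sum of Bin(11,0.5) probabilities at or below the observed probability = 1.000000.
Step 5: alpha = 0.05. fail to reject H0.

n_eff = 11, pos = 6, neg = 5, p = 1.000000, fail to reject H0.


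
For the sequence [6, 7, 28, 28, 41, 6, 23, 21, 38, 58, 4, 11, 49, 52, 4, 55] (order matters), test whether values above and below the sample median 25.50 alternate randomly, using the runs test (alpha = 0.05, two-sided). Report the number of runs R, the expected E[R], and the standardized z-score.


Step 1: Compute median = 25.50; label A = above, B = below.
Labels in order: BBAAABBBAABBAABA  (n_A = 8, n_B = 8)
Step 2: Count runs R = 8.
Step 3: Under H0 (random ordering), E[R] = 2*n_A*n_B/(n_A+n_B) + 1 = 2*8*8/16 + 1 = 9.0000.
        Var[R] = 2*n_A*n_B*(2*n_A*n_B - n_A - n_B) / ((n_A+n_B)^2 * (n_A+n_B-1)) = 14336/3840 = 3.7333.
        SD[R] = 1.9322.
Step 4: Continuity-corrected z = (R + 0.5 - E[R]) / SD[R] = (8 + 0.5 - 9.0000) / 1.9322 = -0.2588.
Step 5: Two-sided p-value via normal approximation = 2*(1 - Phi(|z|)) = 0.795809.
Step 6: alpha = 0.05. fail to reject H0.

R = 8, z = -0.2588, p = 0.795809, fail to reject H0.


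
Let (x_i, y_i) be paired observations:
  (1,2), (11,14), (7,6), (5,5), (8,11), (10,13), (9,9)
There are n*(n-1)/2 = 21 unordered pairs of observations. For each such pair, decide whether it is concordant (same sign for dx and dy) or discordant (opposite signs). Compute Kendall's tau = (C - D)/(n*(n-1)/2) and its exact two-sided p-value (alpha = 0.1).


Step 1: Enumerate the 21 unordered pairs (i,j) with i<j and classify each by sign(x_j-x_i) * sign(y_j-y_i).
  (1,2):dx=+10,dy=+12->C; (1,3):dx=+6,dy=+4->C; (1,4):dx=+4,dy=+3->C; (1,5):dx=+7,dy=+9->C
  (1,6):dx=+9,dy=+11->C; (1,7):dx=+8,dy=+7->C; (2,3):dx=-4,dy=-8->C; (2,4):dx=-6,dy=-9->C
  (2,5):dx=-3,dy=-3->C; (2,6):dx=-1,dy=-1->C; (2,7):dx=-2,dy=-5->C; (3,4):dx=-2,dy=-1->C
  (3,5):dx=+1,dy=+5->C; (3,6):dx=+3,dy=+7->C; (3,7):dx=+2,dy=+3->C; (4,5):dx=+3,dy=+6->C
  (4,6):dx=+5,dy=+8->C; (4,7):dx=+4,dy=+4->C; (5,6):dx=+2,dy=+2->C; (5,7):dx=+1,dy=-2->D
  (6,7):dx=-1,dy=-4->C
Step 2: C = 20, D = 1, total pairs = 21.
Step 3: tau = (C - D)/(n(n-1)/2) = (20 - 1)/21 = 0.904762.
Step 4: Exact two-sided p-value (enumerate n! = 5040 permutations of y under H0): p = 0.002778.
Step 5: alpha = 0.1. reject H0.

tau_b = 0.9048 (C=20, D=1), p = 0.002778, reject H0.


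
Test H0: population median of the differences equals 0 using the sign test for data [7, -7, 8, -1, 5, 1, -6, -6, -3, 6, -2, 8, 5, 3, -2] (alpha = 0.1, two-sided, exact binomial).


Step 1: Discard zero differences. Original n = 15; n_eff = number of nonzero differences = 15.
Nonzero differences (with sign): +7, -7, +8, -1, +5, +1, -6, -6, -3, +6, -2, +8, +5, +3, -2
Step 2: Count signs: positive = 8, negative = 7.
Step 3: Under H0: P(positive) = 0.5, so the number of positives S ~ Bin(15, 0.5).
Step 4: Two-sided exact p-value = sum of Bin(15,0.5) probabilities at or below the observed probability = 1.000000.
Step 5: alpha = 0.1. fail to reject H0.

n_eff = 15, pos = 8, neg = 7, p = 1.000000, fail to reject H0.


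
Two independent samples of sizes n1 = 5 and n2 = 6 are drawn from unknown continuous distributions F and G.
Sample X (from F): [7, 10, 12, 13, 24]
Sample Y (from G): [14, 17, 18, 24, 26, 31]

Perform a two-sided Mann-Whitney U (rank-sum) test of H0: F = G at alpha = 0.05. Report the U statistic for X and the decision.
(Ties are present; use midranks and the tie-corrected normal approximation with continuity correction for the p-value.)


Step 1: Combine and sort all 11 observations; assign midranks.
sorted (value, group): (7,X), (10,X), (12,X), (13,X), (14,Y), (17,Y), (18,Y), (24,X), (24,Y), (26,Y), (31,Y)
ranks: 7->1, 10->2, 12->3, 13->4, 14->5, 17->6, 18->7, 24->8.5, 24->8.5, 26->10, 31->11
Step 2: Rank sum for X: R1 = 1 + 2 + 3 + 4 + 8.5 = 18.5.
Step 3: U_X = R1 - n1(n1+1)/2 = 18.5 - 5*6/2 = 18.5 - 15 = 3.5.
       U_Y = n1*n2 - U_X = 30 - 3.5 = 26.5.
Step 4: Ties are present, so use the tie-corrected normal approximation (with continuity correction) for the p-value.
Step 5: p-value = 0.044126; compare to alpha = 0.05. reject H0.

U_X = 3.5, p = 0.044126, reject H0 at alpha = 0.05.


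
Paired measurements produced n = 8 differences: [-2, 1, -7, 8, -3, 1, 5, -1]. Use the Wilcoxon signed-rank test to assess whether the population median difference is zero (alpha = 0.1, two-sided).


Step 1: Drop any zero differences (none here) and take |d_i|.
|d| = [2, 1, 7, 8, 3, 1, 5, 1]
Step 2: Midrank |d_i| (ties get averaged ranks).
ranks: |2|->4, |1|->2, |7|->7, |8|->8, |3|->5, |1|->2, |5|->6, |1|->2
Step 3: Attach original signs; sum ranks with positive sign and with negative sign.
W+ = 2 + 8 + 2 + 6 = 18
W- = 4 + 7 + 5 + 2 = 18
(Check: W+ + W- = 36 should equal n(n+1)/2 = 36.)
Step 4: Test statistic W = min(W+, W-) = 18.
Step 5: Ties in |d|, so use the tie-corrected normal approximation.
        E[W] = n(n+1)/4 = 8*9/4 = 18.
        Tie groups: |d|=1 (t=3); sum(t^3 - t) = 24.
        Var[W] = n(n+1)(2n+1)/24 - sum(t^3-t)/48 = 1224/24 - 24/48 = 50.5.
        z = (W - E[W]) / sqrt(Var[W]) = (18 - 18) / 7.1063 = 0.0000.
        Two-sided p = 2*Phi(z) = 1.000000.
Step 6: alpha = 0.1. fail to reject H0.

W+ = 18, W- = 18, W = min = 18, p = 1.000000, fail to reject H0.


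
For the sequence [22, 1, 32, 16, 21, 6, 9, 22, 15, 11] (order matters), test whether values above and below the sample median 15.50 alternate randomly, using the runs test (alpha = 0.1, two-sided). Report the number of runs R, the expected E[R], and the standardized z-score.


Step 1: Compute median = 15.50; label A = above, B = below.
Labels in order: ABAAABBABB  (n_A = 5, n_B = 5)
Step 2: Count runs R = 6.
Step 3: Under H0 (random ordering), E[R] = 2*n_A*n_B/(n_A+n_B) + 1 = 2*5*5/10 + 1 = 6.0000.
        Var[R] = 2*n_A*n_B*(2*n_A*n_B - n_A - n_B) / ((n_A+n_B)^2 * (n_A+n_B-1)) = 2000/900 = 2.2222.
        SD[R] = 1.4907.
Step 4: R = E[R], so z = 0 with no continuity correction.
Step 5: Two-sided p-value via normal approximation = 2*(1 - Phi(|z|)) = 1.000000.
Step 6: alpha = 0.1. fail to reject H0.

R = 6, z = 0.0000, p = 1.000000, fail to reject H0.


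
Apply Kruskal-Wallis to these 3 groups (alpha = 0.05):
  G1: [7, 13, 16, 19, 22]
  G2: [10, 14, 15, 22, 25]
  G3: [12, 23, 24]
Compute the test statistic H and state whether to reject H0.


Step 1: Combine all N = 13 observations and assign midranks.
sorted (value, group, rank): (7,G1,1), (10,G2,2), (12,G3,3), (13,G1,4), (14,G2,5), (15,G2,6), (16,G1,7), (19,G1,8), (22,G1,9.5), (22,G2,9.5), (23,G3,11), (24,G3,12), (25,G2,13)
Step 2: Sum ranks within each group.
R_1 = 29.5 (n_1 = 5)
R_2 = 35.5 (n_2 = 5)
R_3 = 26 (n_3 = 3)
Step 3: H = 12/(N(N+1)) * sum(R_i^2/n_i) - 3(N+1)
     = 12/(13*14) * (29.5^2/5 + 35.5^2/5 + 26^2/3) - 3*14
     = 0.065934 * 651.433 - 42
     = 0.951648.
Step 4: Ties present; correction factor C = 1 - 6/(13^3 - 13) = 0.997253. Corrected H = 0.951648 / 0.997253 = 0.954270.
Step 5: Under H0, H ~ chi^2(2); p-value = 0.620559.
Step 6: alpha = 0.05. fail to reject H0.

H = 0.9543, df = 2, p = 0.620559, fail to reject H0.


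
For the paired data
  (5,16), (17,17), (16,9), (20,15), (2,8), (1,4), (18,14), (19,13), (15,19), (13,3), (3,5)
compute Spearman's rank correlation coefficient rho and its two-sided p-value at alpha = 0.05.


Step 1: Rank x and y separately (midranks; no ties here).
rank(x): 5->4, 17->8, 16->7, 20->11, 2->2, 1->1, 18->9, 19->10, 15->6, 13->5, 3->3
rank(y): 16->9, 17->10, 9->5, 15->8, 8->4, 4->2, 14->7, 13->6, 19->11, 3->1, 5->3
Step 2: d_i = R_x(i) - R_y(i); compute d_i^2.
  (4-9)^2=25, (8-10)^2=4, (7-5)^2=4, (11-8)^2=9, (2-4)^2=4, (1-2)^2=1, (9-7)^2=4, (10-6)^2=16, (6-11)^2=25, (5-1)^2=16, (3-3)^2=0
sum(d^2) = 108.
Step 3: rho = 1 - 6*108 / (11*(11^2 - 1)) = 1 - 648/1320 = 0.509091.
Step 4: Under H0, t = rho * sqrt((n-2)/(1-rho^2)) = 1.7744 ~ t(9).
Step 5: Two-sided p-value from the t-distribution with 9 df = 0.109737.
Step 6: alpha = 0.05. fail to reject H0.

rho = 0.5091, p = 0.109737, fail to reject H0 at alpha = 0.05.


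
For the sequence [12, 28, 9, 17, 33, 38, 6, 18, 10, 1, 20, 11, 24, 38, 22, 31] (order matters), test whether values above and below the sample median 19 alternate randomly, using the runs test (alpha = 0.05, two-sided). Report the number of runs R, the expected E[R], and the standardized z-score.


Step 1: Compute median = 19; label A = above, B = below.
Labels in order: BABBAABBBBABAAAA  (n_A = 8, n_B = 8)
Step 2: Count runs R = 8.
Step 3: Under H0 (random ordering), E[R] = 2*n_A*n_B/(n_A+n_B) + 1 = 2*8*8/16 + 1 = 9.0000.
        Var[R] = 2*n_A*n_B*(2*n_A*n_B - n_A - n_B) / ((n_A+n_B)^2 * (n_A+n_B-1)) = 14336/3840 = 3.7333.
        SD[R] = 1.9322.
Step 4: Continuity-corrected z = (R + 0.5 - E[R]) / SD[R] = (8 + 0.5 - 9.0000) / 1.9322 = -0.2588.
Step 5: Two-sided p-value via normal approximation = 2*(1 - Phi(|z|)) = 0.795809.
Step 6: alpha = 0.05. fail to reject H0.

R = 8, z = -0.2588, p = 0.795809, fail to reject H0.


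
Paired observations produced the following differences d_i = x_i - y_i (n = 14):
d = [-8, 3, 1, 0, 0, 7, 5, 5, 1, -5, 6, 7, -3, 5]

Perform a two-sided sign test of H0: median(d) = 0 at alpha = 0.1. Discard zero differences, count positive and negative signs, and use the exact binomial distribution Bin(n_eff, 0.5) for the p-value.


Step 1: Discard zero differences. Original n = 14; n_eff = number of nonzero differences = 12.
Nonzero differences (with sign): -8, +3, +1, +7, +5, +5, +1, -5, +6, +7, -3, +5
Step 2: Count signs: positive = 9, negative = 3.
Step 3: Under H0: P(positive) = 0.5, so the number of positives S ~ Bin(12, 0.5).
Step 4: Two-sided exact p-value = sum of Bin(12,0.5) probabilities at or below the observed probability = 0.145996.
Step 5: alpha = 0.1. fail to reject H0.

n_eff = 12, pos = 9, neg = 3, p = 0.145996, fail to reject H0.


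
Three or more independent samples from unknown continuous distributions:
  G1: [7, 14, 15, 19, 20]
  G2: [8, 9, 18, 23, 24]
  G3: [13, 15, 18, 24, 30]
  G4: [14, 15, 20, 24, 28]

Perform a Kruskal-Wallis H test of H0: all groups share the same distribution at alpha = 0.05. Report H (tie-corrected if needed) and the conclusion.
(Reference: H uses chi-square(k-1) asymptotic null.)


Step 1: Combine all N = 20 observations and assign midranks.
sorted (value, group, rank): (7,G1,1), (8,G2,2), (9,G2,3), (13,G3,4), (14,G1,5.5), (14,G4,5.5), (15,G1,8), (15,G3,8), (15,G4,8), (18,G2,10.5), (18,G3,10.5), (19,G1,12), (20,G1,13.5), (20,G4,13.5), (23,G2,15), (24,G2,17), (24,G3,17), (24,G4,17), (28,G4,19), (30,G3,20)
Step 2: Sum ranks within each group.
R_1 = 40 (n_1 = 5)
R_2 = 47.5 (n_2 = 5)
R_3 = 59.5 (n_3 = 5)
R_4 = 63 (n_4 = 5)
Step 3: H = 12/(N(N+1)) * sum(R_i^2/n_i) - 3(N+1)
     = 12/(20*21) * (40^2/5 + 47.5^2/5 + 59.5^2/5 + 63^2/5) - 3*21
     = 0.028571 * 2273.1 - 63
     = 1.945714.
Step 4: Ties present; correction factor C = 1 - 66/(20^3 - 20) = 0.991729. Corrected H = 1.945714 / 0.991729 = 1.961941.
Step 5: Under H0, H ~ chi^2(3); p-value = 0.580343.
Step 6: alpha = 0.05. fail to reject H0.

H = 1.9619, df = 3, p = 0.580343, fail to reject H0.


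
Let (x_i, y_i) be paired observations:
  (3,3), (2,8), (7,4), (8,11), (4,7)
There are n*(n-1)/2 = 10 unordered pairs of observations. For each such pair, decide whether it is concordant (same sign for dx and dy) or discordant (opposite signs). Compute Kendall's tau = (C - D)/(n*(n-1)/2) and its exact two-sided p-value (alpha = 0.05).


Step 1: Enumerate the 10 unordered pairs (i,j) with i<j and classify each by sign(x_j-x_i) * sign(y_j-y_i).
  (1,2):dx=-1,dy=+5->D; (1,3):dx=+4,dy=+1->C; (1,4):dx=+5,dy=+8->C; (1,5):dx=+1,dy=+4->C
  (2,3):dx=+5,dy=-4->D; (2,4):dx=+6,dy=+3->C; (2,5):dx=+2,dy=-1->D; (3,4):dx=+1,dy=+7->C
  (3,5):dx=-3,dy=+3->D; (4,5):dx=-4,dy=-4->C
Step 2: C = 6, D = 4, total pairs = 10.
Step 3: tau = (C - D)/(n(n-1)/2) = (6 - 4)/10 = 0.200000.
Step 4: Exact two-sided p-value (enumerate n! = 120 permutations of y under H0): p = 0.816667.
Step 5: alpha = 0.05. fail to reject H0.

tau_b = 0.2000 (C=6, D=4), p = 0.816667, fail to reject H0.


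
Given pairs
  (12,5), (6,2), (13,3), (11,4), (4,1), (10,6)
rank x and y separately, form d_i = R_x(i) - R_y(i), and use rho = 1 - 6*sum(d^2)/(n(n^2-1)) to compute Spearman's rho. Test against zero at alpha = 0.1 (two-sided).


Step 1: Rank x and y separately (midranks; no ties here).
rank(x): 12->5, 6->2, 13->6, 11->4, 4->1, 10->3
rank(y): 5->5, 2->2, 3->3, 4->4, 1->1, 6->6
Step 2: d_i = R_x(i) - R_y(i); compute d_i^2.
  (5-5)^2=0, (2-2)^2=0, (6-3)^2=9, (4-4)^2=0, (1-1)^2=0, (3-6)^2=9
sum(d^2) = 18.
Step 3: rho = 1 - 6*18 / (6*(6^2 - 1)) = 1 - 108/210 = 0.485714.
Step 4: Under H0, t = rho * sqrt((n-2)/(1-rho^2)) = 1.1113 ~ t(4).
Step 5: Two-sided p-value from the t-distribution with 4 df = 0.328723.
Step 6: alpha = 0.1. fail to reject H0.

rho = 0.4857, p = 0.328723, fail to reject H0 at alpha = 0.1.


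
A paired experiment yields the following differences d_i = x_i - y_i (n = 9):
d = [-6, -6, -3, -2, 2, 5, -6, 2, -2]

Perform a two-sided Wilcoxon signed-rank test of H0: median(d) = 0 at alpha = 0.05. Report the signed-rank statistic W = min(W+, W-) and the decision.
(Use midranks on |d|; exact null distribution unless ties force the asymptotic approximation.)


Step 1: Drop any zero differences (none here) and take |d_i|.
|d| = [6, 6, 3, 2, 2, 5, 6, 2, 2]
Step 2: Midrank |d_i| (ties get averaged ranks).
ranks: |6|->8, |6|->8, |3|->5, |2|->2.5, |2|->2.5, |5|->6, |6|->8, |2|->2.5, |2|->2.5
Step 3: Attach original signs; sum ranks with positive sign and with negative sign.
W+ = 2.5 + 6 + 2.5 = 11
W- = 8 + 8 + 5 + 2.5 + 8 + 2.5 = 34
(Check: W+ + W- = 45 should equal n(n+1)/2 = 45.)
Step 4: Test statistic W = min(W+, W-) = 11.
Step 5: Ties in |d|, so use the tie-corrected normal approximation.
        E[W] = n(n+1)/4 = 9*10/4 = 22.5.
        Tie groups: |d|=2 (t=4), |d|=6 (t=3); sum(t^3 - t) = 84.
        Var[W] = n(n+1)(2n+1)/24 - sum(t^3-t)/48 = 1710/24 - 84/48 = 69.5.
        z = (W - E[W]) / sqrt(Var[W]) = (11 - 22.5) / 8.3367 = -1.3794.
        Two-sided p = 2*Phi(z) = 0.167757.
Step 6: alpha = 0.05. fail to reject H0.

W+ = 11, W- = 34, W = min = 11, p = 0.167757, fail to reject H0.


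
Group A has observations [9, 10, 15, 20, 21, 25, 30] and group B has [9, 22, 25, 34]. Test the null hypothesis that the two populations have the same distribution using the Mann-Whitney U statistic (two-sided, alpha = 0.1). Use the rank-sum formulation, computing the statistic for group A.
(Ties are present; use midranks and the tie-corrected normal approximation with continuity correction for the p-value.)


Step 1: Combine and sort all 11 observations; assign midranks.
sorted (value, group): (9,X), (9,Y), (10,X), (15,X), (20,X), (21,X), (22,Y), (25,X), (25,Y), (30,X), (34,Y)
ranks: 9->1.5, 9->1.5, 10->3, 15->4, 20->5, 21->6, 22->7, 25->8.5, 25->8.5, 30->10, 34->11
Step 2: Rank sum for X: R1 = 1.5 + 3 + 4 + 5 + 6 + 8.5 + 10 = 38.
Step 3: U_X = R1 - n1(n1+1)/2 = 38 - 7*8/2 = 38 - 28 = 10.
       U_Y = n1*n2 - U_X = 28 - 10 = 18.
Step 4: Ties are present, so use the tie-corrected normal approximation (with continuity correction) for the p-value.
Step 5: p-value = 0.506393; compare to alpha = 0.1. fail to reject H0.

U_X = 10, p = 0.506393, fail to reject H0 at alpha = 0.1.


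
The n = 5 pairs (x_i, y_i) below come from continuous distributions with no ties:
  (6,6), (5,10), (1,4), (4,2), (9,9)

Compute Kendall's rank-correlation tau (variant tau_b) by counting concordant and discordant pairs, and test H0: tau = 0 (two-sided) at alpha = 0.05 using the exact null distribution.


Step 1: Enumerate the 10 unordered pairs (i,j) with i<j and classify each by sign(x_j-x_i) * sign(y_j-y_i).
  (1,2):dx=-1,dy=+4->D; (1,3):dx=-5,dy=-2->C; (1,4):dx=-2,dy=-4->C; (1,5):dx=+3,dy=+3->C
  (2,3):dx=-4,dy=-6->C; (2,4):dx=-1,dy=-8->C; (2,5):dx=+4,dy=-1->D; (3,4):dx=+3,dy=-2->D
  (3,5):dx=+8,dy=+5->C; (4,5):dx=+5,dy=+7->C
Step 2: C = 7, D = 3, total pairs = 10.
Step 3: tau = (C - D)/(n(n-1)/2) = (7 - 3)/10 = 0.400000.
Step 4: Exact two-sided p-value (enumerate n! = 120 permutations of y under H0): p = 0.483333.
Step 5: alpha = 0.05. fail to reject H0.

tau_b = 0.4000 (C=7, D=3), p = 0.483333, fail to reject H0.


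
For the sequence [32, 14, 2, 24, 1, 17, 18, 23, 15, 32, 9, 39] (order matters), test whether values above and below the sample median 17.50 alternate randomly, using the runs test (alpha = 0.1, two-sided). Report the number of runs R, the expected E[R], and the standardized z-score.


Step 1: Compute median = 17.50; label A = above, B = below.
Labels in order: ABBABBAABABA  (n_A = 6, n_B = 6)
Step 2: Count runs R = 9.
Step 3: Under H0 (random ordering), E[R] = 2*n_A*n_B/(n_A+n_B) + 1 = 2*6*6/12 + 1 = 7.0000.
        Var[R] = 2*n_A*n_B*(2*n_A*n_B - n_A - n_B) / ((n_A+n_B)^2 * (n_A+n_B-1)) = 4320/1584 = 2.7273.
        SD[R] = 1.6514.
Step 4: Continuity-corrected z = (R - 0.5 - E[R]) / SD[R] = (9 - 0.5 - 7.0000) / 1.6514 = 0.9083.
Step 5: Two-sided p-value via normal approximation = 2*(1 - Phi(|z|)) = 0.363722.
Step 6: alpha = 0.1. fail to reject H0.

R = 9, z = 0.9083, p = 0.363722, fail to reject H0.
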